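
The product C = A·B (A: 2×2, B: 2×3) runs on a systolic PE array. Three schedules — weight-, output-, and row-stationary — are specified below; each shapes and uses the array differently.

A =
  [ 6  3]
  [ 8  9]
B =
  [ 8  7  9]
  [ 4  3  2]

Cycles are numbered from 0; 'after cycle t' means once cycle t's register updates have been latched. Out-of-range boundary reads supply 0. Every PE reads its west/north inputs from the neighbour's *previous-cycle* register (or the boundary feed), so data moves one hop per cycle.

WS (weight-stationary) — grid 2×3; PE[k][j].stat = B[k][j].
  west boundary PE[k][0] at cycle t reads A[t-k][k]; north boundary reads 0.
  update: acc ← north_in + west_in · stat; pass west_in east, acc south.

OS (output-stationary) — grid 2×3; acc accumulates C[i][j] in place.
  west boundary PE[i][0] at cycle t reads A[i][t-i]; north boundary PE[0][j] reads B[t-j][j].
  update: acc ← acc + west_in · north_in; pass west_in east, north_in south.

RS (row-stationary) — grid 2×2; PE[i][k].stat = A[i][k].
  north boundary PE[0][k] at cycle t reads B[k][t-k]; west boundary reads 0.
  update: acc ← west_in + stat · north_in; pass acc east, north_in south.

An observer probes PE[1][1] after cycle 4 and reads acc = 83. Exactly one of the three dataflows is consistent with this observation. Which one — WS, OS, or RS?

dataflow = OS

WS [2×3] PE[1][1] across cycles:
  @0  [1,1]  acc 0  |  →0  ↓0
  @1  [1,1]  acc 0  |  →0  ↓0
  @2  [1,1]  acc 51  |  →3  ↓51
  @3  [1,1]  acc 83  |  →9  ↓83
  @4  [1,1]  acc 0  |  →0  ↓0
OS [2×3] PE[1][1] across cycles:
  @0  [1,1]  acc 0  |  →0  ↓0
  @1  [1,1]  acc 0  |  →0  ↓0
  @2  [1,1]  acc 56  |  →8  ↓7
  @3  [1,1]  acc 83  |  →9  ↓3
  @4  [1,1]  acc 83  |  →0  ↓0
RS [2×2] PE[1][1] across cycles:
  @0  [1,1]  acc 0  |  →0  ↓0
  @1  [1,1]  acc 0  |  →0  ↓0
  @2  [1,1]  acc 100  |  →100  ↓4
  @3  [1,1]  acc 83  |  →83  ↓3
  @4  [1,1]  acc 90  |  →90  ↓2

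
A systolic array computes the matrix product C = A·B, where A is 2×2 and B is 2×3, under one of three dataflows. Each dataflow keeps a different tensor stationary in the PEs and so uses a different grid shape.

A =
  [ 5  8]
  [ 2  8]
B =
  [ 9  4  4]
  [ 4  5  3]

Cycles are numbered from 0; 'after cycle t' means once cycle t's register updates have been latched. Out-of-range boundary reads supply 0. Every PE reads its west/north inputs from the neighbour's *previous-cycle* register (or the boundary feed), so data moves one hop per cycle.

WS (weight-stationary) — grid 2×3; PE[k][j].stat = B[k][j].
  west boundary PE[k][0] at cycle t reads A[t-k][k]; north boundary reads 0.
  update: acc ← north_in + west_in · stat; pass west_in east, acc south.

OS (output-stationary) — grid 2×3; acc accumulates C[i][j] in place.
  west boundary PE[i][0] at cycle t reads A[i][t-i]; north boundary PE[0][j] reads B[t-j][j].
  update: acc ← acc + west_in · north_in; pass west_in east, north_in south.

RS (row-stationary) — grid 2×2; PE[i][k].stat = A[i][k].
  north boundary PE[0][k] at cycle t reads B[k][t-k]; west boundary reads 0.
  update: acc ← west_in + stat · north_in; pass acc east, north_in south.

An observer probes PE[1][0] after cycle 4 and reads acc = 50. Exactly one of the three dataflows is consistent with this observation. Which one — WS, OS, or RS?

dataflow = OS

— WS: 2×3; PE[1][0] trace:
  0: (1,0).acc=0  regs=<0,0>
  1: (1,0).acc=77  regs=<8,77>
  2: (1,0).acc=50  regs=<8,50>
  3: (1,0).acc=0  regs=<0,0>
  4: (1,0).acc=0  regs=<0,0>
— OS: 2×3; PE[1][0] trace:
  0: (1,0).acc=0  regs=<0,0>
  1: (1,0).acc=18  regs=<2,9>
  2: (1,0).acc=50  regs=<8,4>
  3: (1,0).acc=50  regs=<0,0>
  4: (1,0).acc=50  regs=<0,0>
— RS: 2×2; PE[1][0] trace:
  0: (1,0).acc=0  regs=<0,0>
  1: (1,0).acc=18  regs=<18,9>
  2: (1,0).acc=8  regs=<8,4>
  3: (1,0).acc=8  regs=<8,4>
  4: (1,0).acc=0  regs=<0,0>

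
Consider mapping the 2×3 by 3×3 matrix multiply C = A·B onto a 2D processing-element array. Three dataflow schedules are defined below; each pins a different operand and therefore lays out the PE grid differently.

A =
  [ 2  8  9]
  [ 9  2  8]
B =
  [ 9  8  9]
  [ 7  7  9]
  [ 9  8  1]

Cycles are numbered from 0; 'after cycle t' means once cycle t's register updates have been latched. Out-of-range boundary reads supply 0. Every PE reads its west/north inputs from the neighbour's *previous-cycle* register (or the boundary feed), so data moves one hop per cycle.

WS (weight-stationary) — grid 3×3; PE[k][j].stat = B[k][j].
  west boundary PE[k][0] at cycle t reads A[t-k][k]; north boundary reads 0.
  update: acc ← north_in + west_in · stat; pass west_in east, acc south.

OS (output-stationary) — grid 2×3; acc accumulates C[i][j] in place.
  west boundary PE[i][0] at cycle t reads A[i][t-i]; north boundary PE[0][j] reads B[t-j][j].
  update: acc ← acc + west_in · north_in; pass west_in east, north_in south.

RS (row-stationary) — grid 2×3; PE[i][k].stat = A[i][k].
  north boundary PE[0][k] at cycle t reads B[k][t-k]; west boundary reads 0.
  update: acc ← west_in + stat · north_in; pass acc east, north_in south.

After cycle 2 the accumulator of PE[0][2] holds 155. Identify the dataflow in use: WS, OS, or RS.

WS (3×3 grid), PE[0][2]:
  cycle 0: PE[0][2] → acc 0, east 0, south 0
  cycle 1: PE[0][2] → acc 0, east 0, south 0
  cycle 2: PE[0][2] → acc 18, east 2, south 18
OS (2×3 grid), PE[0][2]:
  cycle 0: PE[0][2] → acc 0, east 0, south 0
  cycle 1: PE[0][2] → acc 0, east 0, south 0
  cycle 2: PE[0][2] → acc 18, east 2, south 9
RS (2×3 grid), PE[0][2]:
  cycle 0: PE[0][2] → acc 0, east 0, south 0
  cycle 1: PE[0][2] → acc 0, east 0, south 0
  cycle 2: PE[0][2] → acc 155, east 155, south 9

dataflow = RS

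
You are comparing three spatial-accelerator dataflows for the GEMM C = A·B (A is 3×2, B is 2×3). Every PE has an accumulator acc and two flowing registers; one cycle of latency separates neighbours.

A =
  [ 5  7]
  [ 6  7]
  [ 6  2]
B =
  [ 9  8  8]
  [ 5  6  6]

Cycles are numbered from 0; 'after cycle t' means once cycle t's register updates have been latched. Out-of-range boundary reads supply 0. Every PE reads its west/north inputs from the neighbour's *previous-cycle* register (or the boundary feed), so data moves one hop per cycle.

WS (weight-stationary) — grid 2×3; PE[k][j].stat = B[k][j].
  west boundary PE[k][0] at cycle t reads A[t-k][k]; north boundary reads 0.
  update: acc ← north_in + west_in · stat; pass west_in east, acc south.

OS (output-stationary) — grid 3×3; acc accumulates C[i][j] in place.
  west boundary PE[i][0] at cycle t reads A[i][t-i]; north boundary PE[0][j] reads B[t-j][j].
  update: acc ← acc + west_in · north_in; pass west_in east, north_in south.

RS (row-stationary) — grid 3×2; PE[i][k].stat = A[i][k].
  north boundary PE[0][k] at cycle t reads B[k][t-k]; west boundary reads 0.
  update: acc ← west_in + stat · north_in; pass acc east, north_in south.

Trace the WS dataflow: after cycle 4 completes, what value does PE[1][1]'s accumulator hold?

WS (2×3). Following PE[1][1] plus its west/north inputs:
  step 0 · PE0,1: acc=0; fwd→0 fwd↓0
  step 0 · PE1,0: acc=0; fwd→0 fwd↓0
  step 0 · PE1,1: acc=0; fwd→0 fwd↓0
  step 1 · PE0,1: acc=40; fwd→5 fwd↓40
  step 1 · PE1,0: acc=80; fwd→7 fwd↓80
  step 1 · PE1,1: acc=0; fwd→0 fwd↓0
  step 2 · PE0,1: acc=48; fwd→6 fwd↓48
  step 2 · PE1,0: acc=89; fwd→7 fwd↓89
  step 2 · PE1,1: acc=82; fwd→7 fwd↓82
  step 3 · PE0,1: acc=48; fwd→6 fwd↓48
  step 3 · PE1,0: acc=64; fwd→2 fwd↓64
  step 3 · PE1,1: acc=90; fwd→7 fwd↓90
  step 4 · PE0,1: acc=0; fwd→0 fwd↓0
  step 4 · PE1,0: acc=0; fwd→0 fwd↓0
  step 4 · PE1,1: acc=60; fwd→2 fwd↓60

PE[1][1].acc = 60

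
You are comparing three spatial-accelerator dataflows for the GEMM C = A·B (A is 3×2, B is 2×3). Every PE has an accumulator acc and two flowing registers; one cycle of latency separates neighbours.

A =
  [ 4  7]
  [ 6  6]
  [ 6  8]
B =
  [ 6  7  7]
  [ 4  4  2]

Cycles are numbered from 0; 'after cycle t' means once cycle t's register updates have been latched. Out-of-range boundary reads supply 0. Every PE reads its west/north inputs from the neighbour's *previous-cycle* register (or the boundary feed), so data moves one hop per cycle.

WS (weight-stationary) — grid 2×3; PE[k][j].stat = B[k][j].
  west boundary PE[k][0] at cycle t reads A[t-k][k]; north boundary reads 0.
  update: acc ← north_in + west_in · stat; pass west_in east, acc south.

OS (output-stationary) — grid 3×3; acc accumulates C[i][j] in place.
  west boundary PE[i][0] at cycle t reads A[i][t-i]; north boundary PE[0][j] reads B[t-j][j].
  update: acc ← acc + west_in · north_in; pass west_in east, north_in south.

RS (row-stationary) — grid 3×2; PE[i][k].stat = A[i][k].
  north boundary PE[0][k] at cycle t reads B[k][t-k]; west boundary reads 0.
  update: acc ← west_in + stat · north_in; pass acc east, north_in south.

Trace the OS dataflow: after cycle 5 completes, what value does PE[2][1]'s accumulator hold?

PE[2][1].acc = 74

OS on a 3×3 grid — tracing PE[2][1] and its feeders:
  step 0 · PE1,1: acc=0; fwd→0 fwd↓0
  step 0 · PE2,0: acc=0; fwd→0 fwd↓0
  step 0 · PE2,1: acc=0; fwd→0 fwd↓0
  step 1 · PE1,1: acc=0; fwd→0 fwd↓0
  step 1 · PE2,0: acc=0; fwd→0 fwd↓0
  step 1 · PE2,1: acc=0; fwd→0 fwd↓0
  step 2 · PE1,1: acc=42; fwd→6 fwd↓7
  step 2 · PE2,0: acc=36; fwd→6 fwd↓6
  step 2 · PE2,1: acc=0; fwd→0 fwd↓0
  step 3 · PE1,1: acc=66; fwd→6 fwd↓4
  step 3 · PE2,0: acc=68; fwd→8 fwd↓4
  step 3 · PE2,1: acc=42; fwd→6 fwd↓7
  step 4 · PE1,1: acc=66; fwd→0 fwd↓0
  step 4 · PE2,0: acc=68; fwd→0 fwd↓0
  step 4 · PE2,1: acc=74; fwd→8 fwd↓4
  step 5 · PE1,1: acc=66; fwd→0 fwd↓0
  step 5 · PE2,0: acc=68; fwd→0 fwd↓0
  step 5 · PE2,1: acc=74; fwd→0 fwd↓0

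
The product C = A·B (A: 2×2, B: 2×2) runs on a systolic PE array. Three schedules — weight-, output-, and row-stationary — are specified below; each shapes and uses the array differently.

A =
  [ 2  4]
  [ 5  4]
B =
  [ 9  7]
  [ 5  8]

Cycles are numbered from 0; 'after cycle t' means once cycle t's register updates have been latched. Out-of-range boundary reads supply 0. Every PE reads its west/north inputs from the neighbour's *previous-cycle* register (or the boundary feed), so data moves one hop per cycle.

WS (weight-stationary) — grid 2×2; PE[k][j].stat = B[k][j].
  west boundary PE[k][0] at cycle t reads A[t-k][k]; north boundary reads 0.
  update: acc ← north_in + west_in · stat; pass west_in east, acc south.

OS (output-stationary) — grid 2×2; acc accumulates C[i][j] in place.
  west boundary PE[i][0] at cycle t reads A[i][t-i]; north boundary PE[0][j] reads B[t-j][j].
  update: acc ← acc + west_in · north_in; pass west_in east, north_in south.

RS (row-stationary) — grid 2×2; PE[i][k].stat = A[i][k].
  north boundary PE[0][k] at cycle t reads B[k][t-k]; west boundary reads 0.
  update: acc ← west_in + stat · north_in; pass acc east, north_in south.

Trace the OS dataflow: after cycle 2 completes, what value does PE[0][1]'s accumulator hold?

OS 2×2: PE[0][1] cycle-by-cycle (with neighbour feeds):
  [0] (0,0) acc=18 (h:2 v:9)
  [0] (0,1) acc=0 (h:0 v:0)
  [1] (0,0) acc=38 (h:4 v:5)
  [1] (0,1) acc=14 (h:2 v:7)
  [2] (0,0) acc=38 (h:0 v:0)
  [2] (0,1) acc=46 (h:4 v:8)

PE[0][1].acc = 46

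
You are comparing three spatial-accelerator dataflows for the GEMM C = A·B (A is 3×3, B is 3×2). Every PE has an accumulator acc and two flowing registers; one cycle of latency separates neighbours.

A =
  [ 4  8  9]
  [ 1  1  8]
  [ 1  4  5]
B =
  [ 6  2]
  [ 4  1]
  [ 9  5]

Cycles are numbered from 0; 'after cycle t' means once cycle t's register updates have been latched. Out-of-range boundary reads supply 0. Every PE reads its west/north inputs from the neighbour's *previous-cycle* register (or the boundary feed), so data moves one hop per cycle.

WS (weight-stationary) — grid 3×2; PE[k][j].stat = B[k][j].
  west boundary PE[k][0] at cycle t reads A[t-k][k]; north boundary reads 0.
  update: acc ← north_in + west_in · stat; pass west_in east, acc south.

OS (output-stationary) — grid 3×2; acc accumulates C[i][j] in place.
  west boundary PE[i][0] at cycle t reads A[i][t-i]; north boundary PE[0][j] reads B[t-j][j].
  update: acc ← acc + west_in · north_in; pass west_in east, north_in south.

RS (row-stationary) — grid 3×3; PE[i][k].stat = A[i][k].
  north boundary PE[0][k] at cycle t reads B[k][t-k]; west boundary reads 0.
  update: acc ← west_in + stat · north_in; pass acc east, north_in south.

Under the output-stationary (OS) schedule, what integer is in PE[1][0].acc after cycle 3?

PE[1][0].acc = 82

Tracing OS — 3×2 array, target PE[1][0]:
  @0  [0,0]  acc 24  |  →4  ↓6
  @0  [1,0]  acc 0  |  →0  ↓0
  @1  [0,0]  acc 56  |  →8  ↓4
  @1  [1,0]  acc 6  |  →1  ↓6
  @2  [0,0]  acc 137  |  →9  ↓9
  @2  [1,0]  acc 10  |  →1  ↓4
  @3  [0,0]  acc 137  |  →0  ↓0
  @3  [1,0]  acc 82  |  →8  ↓9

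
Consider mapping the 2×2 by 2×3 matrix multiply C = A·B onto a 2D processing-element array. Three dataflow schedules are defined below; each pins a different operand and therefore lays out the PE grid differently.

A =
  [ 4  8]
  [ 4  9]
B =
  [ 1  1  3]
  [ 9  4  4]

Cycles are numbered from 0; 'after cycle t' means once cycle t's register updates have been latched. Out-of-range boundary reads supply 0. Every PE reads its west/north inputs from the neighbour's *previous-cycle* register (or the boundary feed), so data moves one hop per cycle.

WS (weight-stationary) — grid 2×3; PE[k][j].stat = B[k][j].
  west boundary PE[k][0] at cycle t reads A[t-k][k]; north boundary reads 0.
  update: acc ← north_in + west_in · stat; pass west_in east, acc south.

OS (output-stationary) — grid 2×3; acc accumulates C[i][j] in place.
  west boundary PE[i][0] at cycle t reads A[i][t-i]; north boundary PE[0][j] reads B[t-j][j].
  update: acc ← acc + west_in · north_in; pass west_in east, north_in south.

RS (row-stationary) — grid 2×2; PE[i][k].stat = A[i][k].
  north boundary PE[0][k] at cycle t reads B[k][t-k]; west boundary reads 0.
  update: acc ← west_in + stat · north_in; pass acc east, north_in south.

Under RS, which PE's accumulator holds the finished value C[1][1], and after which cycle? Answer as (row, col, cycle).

(row, col, cycle) = (1, 1, 3)

RS: C[1][1] accumulates in PE[1][1]:
  step 0 · PE1,1: acc=0; fwd→0 fwd↓0
  step 1 · PE1,1: acc=0; fwd→0 fwd↓0
  step 2 · PE1,1: acc=85; fwd→85 fwd↓9
  step 3 · PE1,1: acc=40; fwd→40 fwd↓4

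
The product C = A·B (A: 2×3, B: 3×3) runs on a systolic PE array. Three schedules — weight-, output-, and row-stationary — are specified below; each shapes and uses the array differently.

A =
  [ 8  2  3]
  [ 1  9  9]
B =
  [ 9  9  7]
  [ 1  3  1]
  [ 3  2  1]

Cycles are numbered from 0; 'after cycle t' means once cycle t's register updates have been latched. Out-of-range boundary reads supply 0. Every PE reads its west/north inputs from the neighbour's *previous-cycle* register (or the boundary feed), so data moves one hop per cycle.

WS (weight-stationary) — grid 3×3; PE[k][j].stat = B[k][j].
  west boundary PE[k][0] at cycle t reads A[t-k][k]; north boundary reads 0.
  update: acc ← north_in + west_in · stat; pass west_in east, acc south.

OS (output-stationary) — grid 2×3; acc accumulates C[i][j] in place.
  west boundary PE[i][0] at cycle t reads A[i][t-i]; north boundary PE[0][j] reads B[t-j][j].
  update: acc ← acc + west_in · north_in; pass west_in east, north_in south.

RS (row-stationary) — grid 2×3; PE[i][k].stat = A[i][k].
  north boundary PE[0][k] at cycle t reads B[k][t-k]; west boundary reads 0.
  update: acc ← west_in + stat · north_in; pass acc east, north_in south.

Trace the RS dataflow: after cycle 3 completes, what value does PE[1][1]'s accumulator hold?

Tracing RS — 2×3 array, target PE[1][1]:
  cycle 0: PE[0][1] → acc 0, east 0, south 0
  cycle 0: PE[1][0] → acc 0, east 0, south 0
  cycle 0: PE[1][1] → acc 0, east 0, south 0
  cycle 1: PE[0][1] → acc 74, east 74, south 1
  cycle 1: PE[1][0] → acc 9, east 9, south 9
  cycle 1: PE[1][1] → acc 0, east 0, south 0
  cycle 2: PE[0][1] → acc 78, east 78, south 3
  cycle 2: PE[1][0] → acc 9, east 9, south 9
  cycle 2: PE[1][1] → acc 18, east 18, south 1
  cycle 3: PE[0][1] → acc 58, east 58, south 1
  cycle 3: PE[1][0] → acc 7, east 7, south 7
  cycle 3: PE[1][1] → acc 36, east 36, south 3

PE[1][1].acc = 36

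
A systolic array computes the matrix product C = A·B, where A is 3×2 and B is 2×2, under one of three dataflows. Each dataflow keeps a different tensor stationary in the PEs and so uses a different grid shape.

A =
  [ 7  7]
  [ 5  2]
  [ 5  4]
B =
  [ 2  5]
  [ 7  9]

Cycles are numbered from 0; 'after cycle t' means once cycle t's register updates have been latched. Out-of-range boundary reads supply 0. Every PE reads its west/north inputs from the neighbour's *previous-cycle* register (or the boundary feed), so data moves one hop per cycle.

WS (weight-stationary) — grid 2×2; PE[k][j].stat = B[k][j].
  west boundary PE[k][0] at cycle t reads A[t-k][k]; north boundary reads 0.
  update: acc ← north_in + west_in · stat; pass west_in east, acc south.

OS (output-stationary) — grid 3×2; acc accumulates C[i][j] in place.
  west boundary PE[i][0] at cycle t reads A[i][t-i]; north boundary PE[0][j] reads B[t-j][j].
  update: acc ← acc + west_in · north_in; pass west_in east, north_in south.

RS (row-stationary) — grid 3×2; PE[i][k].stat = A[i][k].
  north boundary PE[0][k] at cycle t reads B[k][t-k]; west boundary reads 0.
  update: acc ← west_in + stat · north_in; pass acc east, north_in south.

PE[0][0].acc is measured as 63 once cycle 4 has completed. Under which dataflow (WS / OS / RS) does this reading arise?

WS (2×2 grid), PE[0][0]:
  @0  [0,0]  acc 14  |  →7  ↓14
  @1  [0,0]  acc 10  |  →5  ↓10
  @2  [0,0]  acc 10  |  →5  ↓10
  @3  [0,0]  acc 0  |  →0  ↓0
  @4  [0,0]  acc 0  |  →0  ↓0
OS (3×2 grid), PE[0][0]:
  @0  [0,0]  acc 14  |  →7  ↓2
  @1  [0,0]  acc 63  |  →7  ↓7
  @2  [0,0]  acc 63  |  →0  ↓0
  @3  [0,0]  acc 63  |  →0  ↓0
  @4  [0,0]  acc 63  |  →0  ↓0
RS (3×2 grid), PE[0][0]:
  @0  [0,0]  acc 14  |  →14  ↓2
  @1  [0,0]  acc 35  |  →35  ↓5
  @2  [0,0]  acc 0  |  →0  ↓0
  @3  [0,0]  acc 0  |  →0  ↓0
  @4  [0,0]  acc 0  |  →0  ↓0

dataflow = OS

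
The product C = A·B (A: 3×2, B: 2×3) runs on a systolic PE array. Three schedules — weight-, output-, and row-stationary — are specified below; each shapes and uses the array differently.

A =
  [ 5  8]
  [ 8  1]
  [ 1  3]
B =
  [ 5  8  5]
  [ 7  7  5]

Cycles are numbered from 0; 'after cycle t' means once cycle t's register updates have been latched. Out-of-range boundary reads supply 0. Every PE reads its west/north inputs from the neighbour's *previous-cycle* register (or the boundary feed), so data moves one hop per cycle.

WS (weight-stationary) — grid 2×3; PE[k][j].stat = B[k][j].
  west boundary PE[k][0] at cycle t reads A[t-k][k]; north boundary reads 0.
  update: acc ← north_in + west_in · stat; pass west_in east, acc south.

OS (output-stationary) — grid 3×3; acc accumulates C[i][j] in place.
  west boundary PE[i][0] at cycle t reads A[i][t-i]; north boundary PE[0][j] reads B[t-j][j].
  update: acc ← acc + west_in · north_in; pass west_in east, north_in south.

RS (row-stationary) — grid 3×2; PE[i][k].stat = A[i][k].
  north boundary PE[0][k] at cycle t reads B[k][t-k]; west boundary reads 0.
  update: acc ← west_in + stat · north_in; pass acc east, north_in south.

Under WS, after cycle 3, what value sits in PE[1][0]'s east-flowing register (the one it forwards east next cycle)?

register = 3

WS on a 2×3 grid — tracing PE[1][0] and its feeders:
  @0  [0,0]  acc 25  |  →5  ↓25
  @0  [1,0]  acc 0  |  →0  ↓0
  @1  [0,0]  acc 40  |  →8  ↓40
  @1  [1,0]  acc 81  |  →8  ↓81
  @2  [0,0]  acc 5  |  →1  ↓5
  @2  [1,0]  acc 47  |  →1  ↓47
  @3  [0,0]  acc 0  |  →0  ↓0
  @3  [1,0]  acc 26  |  →3  ↓26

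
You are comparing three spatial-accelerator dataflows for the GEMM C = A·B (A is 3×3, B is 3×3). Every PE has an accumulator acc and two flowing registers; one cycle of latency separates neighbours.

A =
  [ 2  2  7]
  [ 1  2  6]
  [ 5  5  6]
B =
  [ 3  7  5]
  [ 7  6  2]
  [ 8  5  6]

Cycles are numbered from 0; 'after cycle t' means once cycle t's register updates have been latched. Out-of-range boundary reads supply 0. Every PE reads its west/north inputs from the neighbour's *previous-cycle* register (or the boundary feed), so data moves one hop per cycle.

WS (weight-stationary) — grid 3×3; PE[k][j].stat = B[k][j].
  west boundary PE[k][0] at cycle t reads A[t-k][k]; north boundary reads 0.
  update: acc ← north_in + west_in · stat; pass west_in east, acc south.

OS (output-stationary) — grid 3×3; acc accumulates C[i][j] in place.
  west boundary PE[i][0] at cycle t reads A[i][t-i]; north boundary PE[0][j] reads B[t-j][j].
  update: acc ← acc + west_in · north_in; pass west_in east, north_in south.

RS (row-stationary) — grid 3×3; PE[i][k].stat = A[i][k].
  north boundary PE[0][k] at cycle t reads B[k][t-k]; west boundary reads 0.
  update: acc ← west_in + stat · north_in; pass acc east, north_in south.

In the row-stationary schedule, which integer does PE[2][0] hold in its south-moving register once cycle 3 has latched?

RS 3×3: PE[2][0] cycle-by-cycle (with neighbour feeds):
  after 0 — PE[1][0] acc=0, pass-E 0, pass-S 0
  after 0 — PE[2][0] acc=0, pass-E 0, pass-S 0
  after 1 — PE[1][0] acc=3, pass-E 3, pass-S 3
  after 1 — PE[2][0] acc=0, pass-E 0, pass-S 0
  after 2 — PE[1][0] acc=7, pass-E 7, pass-S 7
  after 2 — PE[2][0] acc=15, pass-E 15, pass-S 3
  after 3 — PE[1][0] acc=5, pass-E 5, pass-S 5
  after 3 — PE[2][0] acc=35, pass-E 35, pass-S 7

register = 7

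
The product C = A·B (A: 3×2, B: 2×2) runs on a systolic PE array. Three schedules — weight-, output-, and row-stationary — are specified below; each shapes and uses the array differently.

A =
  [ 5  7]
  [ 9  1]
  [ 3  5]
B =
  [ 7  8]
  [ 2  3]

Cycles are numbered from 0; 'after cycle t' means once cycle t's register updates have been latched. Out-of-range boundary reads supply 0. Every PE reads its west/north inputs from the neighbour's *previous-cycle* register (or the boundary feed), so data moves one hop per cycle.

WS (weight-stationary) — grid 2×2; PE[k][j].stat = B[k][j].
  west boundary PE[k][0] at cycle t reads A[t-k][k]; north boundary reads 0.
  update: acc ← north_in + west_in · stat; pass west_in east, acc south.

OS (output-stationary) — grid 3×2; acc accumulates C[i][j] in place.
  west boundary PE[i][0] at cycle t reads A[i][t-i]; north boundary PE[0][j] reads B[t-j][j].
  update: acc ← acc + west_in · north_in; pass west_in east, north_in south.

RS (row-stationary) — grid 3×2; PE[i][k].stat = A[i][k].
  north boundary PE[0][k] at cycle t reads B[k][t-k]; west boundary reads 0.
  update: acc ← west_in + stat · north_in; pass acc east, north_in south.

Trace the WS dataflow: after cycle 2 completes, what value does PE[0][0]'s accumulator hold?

PE[0][0].acc = 21

WS (2×2). Following PE[0][0] plus its west/north inputs:
  c0 r0c0: 35 / 5 / 35
  c1 r0c0: 63 / 9 / 63
  c2 r0c0: 21 / 3 / 21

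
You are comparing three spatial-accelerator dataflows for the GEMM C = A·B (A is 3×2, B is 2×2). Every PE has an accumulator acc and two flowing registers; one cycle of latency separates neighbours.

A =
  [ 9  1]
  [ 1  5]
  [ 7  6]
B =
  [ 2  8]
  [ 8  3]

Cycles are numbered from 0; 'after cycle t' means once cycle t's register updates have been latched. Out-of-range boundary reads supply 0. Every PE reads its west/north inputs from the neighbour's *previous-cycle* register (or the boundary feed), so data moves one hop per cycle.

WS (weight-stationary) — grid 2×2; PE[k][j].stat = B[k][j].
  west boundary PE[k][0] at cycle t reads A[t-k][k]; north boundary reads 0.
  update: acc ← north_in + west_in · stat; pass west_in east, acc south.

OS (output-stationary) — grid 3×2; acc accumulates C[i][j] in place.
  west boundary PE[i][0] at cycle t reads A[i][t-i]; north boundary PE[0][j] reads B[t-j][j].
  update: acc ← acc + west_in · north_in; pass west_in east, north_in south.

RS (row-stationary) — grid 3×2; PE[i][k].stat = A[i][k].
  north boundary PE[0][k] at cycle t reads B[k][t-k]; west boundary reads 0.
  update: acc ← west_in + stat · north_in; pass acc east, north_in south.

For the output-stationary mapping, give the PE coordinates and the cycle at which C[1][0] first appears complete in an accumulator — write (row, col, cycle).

OS — PE[1][0] is where C[1][0] collects:
  after 0 — PE[1][0] acc=0, pass-E 0, pass-S 0
  after 1 — PE[1][0] acc=2, pass-E 1, pass-S 2
  after 2 — PE[1][0] acc=42, pass-E 5, pass-S 8

(row, col, cycle) = (1, 0, 2)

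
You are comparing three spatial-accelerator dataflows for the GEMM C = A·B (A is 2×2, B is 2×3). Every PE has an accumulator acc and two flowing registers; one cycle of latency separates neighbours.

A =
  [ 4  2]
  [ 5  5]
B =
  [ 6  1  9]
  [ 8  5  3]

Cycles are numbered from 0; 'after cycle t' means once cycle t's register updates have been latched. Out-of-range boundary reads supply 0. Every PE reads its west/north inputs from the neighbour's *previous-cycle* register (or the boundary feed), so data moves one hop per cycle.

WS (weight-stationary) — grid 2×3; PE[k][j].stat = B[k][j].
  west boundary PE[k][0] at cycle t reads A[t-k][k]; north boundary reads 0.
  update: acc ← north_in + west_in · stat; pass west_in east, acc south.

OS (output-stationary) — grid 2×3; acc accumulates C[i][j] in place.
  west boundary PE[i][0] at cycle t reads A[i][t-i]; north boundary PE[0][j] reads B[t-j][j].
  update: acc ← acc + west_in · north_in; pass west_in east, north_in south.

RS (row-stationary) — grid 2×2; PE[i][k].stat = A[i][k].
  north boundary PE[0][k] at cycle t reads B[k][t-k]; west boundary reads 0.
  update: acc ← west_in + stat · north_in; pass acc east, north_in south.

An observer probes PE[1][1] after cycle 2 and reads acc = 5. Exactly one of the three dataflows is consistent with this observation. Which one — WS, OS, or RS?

dataflow = OS

Under WS (2×3), PE[1][1]:
  t=0 PE[1][1]: acc=0 h=0 v=0
  t=1 PE[1][1]: acc=0 h=0 v=0
  t=2 PE[1][1]: acc=14 h=2 v=14
Under OS (2×3), PE[1][1]:
  t=0 PE[1][1]: acc=0 h=0 v=0
  t=1 PE[1][1]: acc=0 h=0 v=0
  t=2 PE[1][1]: acc=5 h=5 v=1
Under RS (2×2), PE[1][1]:
  t=0 PE[1][1]: acc=0 h=0 v=0
  t=1 PE[1][1]: acc=0 h=0 v=0
  t=2 PE[1][1]: acc=70 h=70 v=8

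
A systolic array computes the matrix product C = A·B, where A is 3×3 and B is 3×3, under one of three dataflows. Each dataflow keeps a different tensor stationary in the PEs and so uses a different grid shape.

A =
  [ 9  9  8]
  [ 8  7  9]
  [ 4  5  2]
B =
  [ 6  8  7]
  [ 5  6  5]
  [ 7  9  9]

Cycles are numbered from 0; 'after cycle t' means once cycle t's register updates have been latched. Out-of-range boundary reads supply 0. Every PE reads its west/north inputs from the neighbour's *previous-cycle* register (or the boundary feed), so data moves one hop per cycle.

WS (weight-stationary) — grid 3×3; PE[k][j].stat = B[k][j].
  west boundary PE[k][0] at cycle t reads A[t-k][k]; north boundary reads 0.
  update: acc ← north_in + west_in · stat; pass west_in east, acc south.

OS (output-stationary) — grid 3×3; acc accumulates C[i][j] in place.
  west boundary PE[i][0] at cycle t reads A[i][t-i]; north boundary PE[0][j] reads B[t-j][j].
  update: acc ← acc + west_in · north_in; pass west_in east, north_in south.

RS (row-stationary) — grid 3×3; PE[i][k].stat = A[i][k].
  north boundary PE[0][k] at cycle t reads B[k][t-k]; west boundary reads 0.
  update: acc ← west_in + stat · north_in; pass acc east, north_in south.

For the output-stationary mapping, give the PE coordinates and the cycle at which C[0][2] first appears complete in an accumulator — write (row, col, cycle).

OS: C[0][2] accumulates in PE[0][2]:
  @0  [0,2]  acc 0  |  →0  ↓0
  @1  [0,2]  acc 0  |  →0  ↓0
  @2  [0,2]  acc 63  |  →9  ↓7
  @3  [0,2]  acc 108  |  →9  ↓5
  @4  [0,2]  acc 180  |  →8  ↓9

(row, col, cycle) = (0, 2, 4)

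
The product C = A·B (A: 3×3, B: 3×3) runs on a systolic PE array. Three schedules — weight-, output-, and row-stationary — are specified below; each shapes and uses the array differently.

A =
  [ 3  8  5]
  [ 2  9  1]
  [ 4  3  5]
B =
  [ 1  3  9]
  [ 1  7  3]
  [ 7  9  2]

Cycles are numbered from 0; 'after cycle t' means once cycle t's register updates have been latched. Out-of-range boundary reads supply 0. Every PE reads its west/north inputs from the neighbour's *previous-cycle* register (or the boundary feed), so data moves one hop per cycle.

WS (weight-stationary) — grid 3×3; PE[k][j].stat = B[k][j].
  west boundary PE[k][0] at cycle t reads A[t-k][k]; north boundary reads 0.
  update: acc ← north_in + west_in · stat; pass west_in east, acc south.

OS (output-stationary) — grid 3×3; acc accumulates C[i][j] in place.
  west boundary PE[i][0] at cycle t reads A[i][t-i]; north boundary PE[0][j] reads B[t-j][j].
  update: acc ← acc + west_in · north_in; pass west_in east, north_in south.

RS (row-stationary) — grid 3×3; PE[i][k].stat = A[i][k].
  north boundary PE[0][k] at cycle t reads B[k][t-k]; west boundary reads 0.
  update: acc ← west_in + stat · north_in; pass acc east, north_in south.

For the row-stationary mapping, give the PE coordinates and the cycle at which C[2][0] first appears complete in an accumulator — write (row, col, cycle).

RS: C[2][0] accumulates in PE[2][2]:
  0: (2,2).acc=0  regs=<0,0>
  1: (2,2).acc=0  regs=<0,0>
  2: (2,2).acc=0  regs=<0,0>
  3: (2,2).acc=0  regs=<0,0>
  4: (2,2).acc=42  regs=<42,7>

(row, col, cycle) = (2, 2, 4)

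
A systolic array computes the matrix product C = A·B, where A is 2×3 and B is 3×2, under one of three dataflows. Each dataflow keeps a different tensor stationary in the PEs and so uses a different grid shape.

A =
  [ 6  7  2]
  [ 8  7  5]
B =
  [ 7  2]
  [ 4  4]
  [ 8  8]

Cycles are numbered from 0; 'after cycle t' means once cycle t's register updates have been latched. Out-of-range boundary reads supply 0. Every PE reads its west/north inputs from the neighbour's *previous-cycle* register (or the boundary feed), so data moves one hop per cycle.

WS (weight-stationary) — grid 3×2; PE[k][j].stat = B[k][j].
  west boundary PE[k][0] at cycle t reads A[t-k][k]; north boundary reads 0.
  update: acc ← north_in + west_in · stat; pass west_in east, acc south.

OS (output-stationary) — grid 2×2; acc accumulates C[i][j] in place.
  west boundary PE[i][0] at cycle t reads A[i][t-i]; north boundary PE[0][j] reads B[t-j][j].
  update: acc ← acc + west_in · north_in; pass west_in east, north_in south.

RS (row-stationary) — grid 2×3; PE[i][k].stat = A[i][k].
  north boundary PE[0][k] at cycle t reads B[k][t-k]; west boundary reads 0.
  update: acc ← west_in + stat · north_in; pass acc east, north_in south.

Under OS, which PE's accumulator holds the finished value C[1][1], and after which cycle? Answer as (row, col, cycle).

OS: C[1][1] accumulates in PE[1][1]:
  0: (1,1).acc=0  regs=<0,0>
  1: (1,1).acc=0  regs=<0,0>
  2: (1,1).acc=16  regs=<8,2>
  3: (1,1).acc=44  regs=<7,4>
  4: (1,1).acc=84  regs=<5,8>

(row, col, cycle) = (1, 1, 4)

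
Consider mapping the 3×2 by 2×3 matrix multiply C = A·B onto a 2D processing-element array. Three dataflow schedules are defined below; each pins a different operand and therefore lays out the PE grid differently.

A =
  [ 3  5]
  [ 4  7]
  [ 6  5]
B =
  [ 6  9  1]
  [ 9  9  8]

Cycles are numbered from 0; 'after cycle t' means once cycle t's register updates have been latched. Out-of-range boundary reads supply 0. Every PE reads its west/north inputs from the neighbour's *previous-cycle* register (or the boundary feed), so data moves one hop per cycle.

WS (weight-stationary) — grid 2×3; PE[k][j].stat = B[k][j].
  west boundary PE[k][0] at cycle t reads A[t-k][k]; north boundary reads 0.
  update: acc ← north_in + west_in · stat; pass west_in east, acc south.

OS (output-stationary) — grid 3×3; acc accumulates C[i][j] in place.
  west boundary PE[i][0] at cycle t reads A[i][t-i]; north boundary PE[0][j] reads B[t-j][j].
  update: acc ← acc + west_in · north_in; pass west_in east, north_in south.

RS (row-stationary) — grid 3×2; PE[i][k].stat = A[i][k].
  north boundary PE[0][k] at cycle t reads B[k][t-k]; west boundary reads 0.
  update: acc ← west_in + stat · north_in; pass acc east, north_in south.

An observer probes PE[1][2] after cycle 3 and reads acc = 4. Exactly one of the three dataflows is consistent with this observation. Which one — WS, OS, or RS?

— WS: 2×3; PE[1][2] trace:
  0: (1,2).acc=0  regs=<0,0>
  1: (1,2).acc=0  regs=<0,0>
  2: (1,2).acc=0  regs=<0,0>
  3: (1,2).acc=43  regs=<5,43>
— OS: 3×3; PE[1][2] trace:
  0: (1,2).acc=0  regs=<0,0>
  1: (1,2).acc=0  regs=<0,0>
  2: (1,2).acc=0  regs=<0,0>
  3: (1,2).acc=4  regs=<4,1>
— RS: 3×2 array has no PE[1][2].

dataflow = OS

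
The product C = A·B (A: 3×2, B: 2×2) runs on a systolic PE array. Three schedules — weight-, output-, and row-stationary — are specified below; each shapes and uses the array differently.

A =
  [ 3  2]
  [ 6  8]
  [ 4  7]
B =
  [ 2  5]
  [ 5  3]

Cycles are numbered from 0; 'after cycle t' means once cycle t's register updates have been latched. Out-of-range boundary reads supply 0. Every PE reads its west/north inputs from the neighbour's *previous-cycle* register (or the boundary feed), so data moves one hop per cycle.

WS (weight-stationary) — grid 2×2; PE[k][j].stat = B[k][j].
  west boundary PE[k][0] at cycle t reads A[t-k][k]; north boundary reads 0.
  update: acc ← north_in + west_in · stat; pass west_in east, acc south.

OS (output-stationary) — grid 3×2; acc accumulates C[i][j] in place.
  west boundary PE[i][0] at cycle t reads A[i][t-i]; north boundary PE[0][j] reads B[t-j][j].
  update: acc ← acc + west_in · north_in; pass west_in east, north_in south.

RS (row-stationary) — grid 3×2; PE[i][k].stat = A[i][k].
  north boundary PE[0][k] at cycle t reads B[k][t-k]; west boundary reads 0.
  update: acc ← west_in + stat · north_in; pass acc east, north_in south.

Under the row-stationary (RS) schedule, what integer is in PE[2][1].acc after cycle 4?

PE[2][1].acc = 41

RS (3×2). Following PE[2][1] plus its west/north inputs:
  after 0 — PE[1][1] acc=0, pass-E 0, pass-S 0
  after 0 — PE[2][0] acc=0, pass-E 0, pass-S 0
  after 0 — PE[2][1] acc=0, pass-E 0, pass-S 0
  after 1 — PE[1][1] acc=0, pass-E 0, pass-S 0
  after 1 — PE[2][0] acc=0, pass-E 0, pass-S 0
  after 1 — PE[2][1] acc=0, pass-E 0, pass-S 0
  after 2 — PE[1][1] acc=52, pass-E 52, pass-S 5
  after 2 — PE[2][0] acc=8, pass-E 8, pass-S 2
  after 2 — PE[2][1] acc=0, pass-E 0, pass-S 0
  after 3 — PE[1][1] acc=54, pass-E 54, pass-S 3
  after 3 — PE[2][0] acc=20, pass-E 20, pass-S 5
  after 3 — PE[2][1] acc=43, pass-E 43, pass-S 5
  after 4 — PE[1][1] acc=0, pass-E 0, pass-S 0
  after 4 — PE[2][0] acc=0, pass-E 0, pass-S 0
  after 4 — PE[2][1] acc=41, pass-E 41, pass-S 3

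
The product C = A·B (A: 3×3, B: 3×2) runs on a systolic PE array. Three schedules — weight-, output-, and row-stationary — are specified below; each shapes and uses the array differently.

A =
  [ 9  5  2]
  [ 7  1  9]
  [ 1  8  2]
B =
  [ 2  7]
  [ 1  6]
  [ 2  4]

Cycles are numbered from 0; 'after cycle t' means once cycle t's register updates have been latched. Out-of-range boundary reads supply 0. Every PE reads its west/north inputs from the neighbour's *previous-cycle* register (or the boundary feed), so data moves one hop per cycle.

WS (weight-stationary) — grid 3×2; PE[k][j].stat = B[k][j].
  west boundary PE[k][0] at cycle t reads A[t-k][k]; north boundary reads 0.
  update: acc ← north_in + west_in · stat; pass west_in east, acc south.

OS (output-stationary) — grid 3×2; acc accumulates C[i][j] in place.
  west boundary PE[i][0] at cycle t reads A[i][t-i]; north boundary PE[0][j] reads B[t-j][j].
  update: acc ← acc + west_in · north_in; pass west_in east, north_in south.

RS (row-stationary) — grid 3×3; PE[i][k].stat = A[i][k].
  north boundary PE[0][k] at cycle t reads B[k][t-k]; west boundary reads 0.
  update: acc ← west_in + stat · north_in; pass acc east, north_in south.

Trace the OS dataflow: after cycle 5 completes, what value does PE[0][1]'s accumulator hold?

PE[0][1].acc = 101

OS 3×2: PE[0][1] cycle-by-cycle (with neighbour feeds):
  0: (0,0).acc=18  regs=<9,2>
  0: (0,1).acc=0  regs=<0,0>
  1: (0,0).acc=23  regs=<5,1>
  1: (0,1).acc=63  regs=<9,7>
  2: (0,0).acc=27  regs=<2,2>
  2: (0,1).acc=93  regs=<5,6>
  3: (0,0).acc=27  regs=<0,0>
  3: (0,1).acc=101  regs=<2,4>
  4: (0,0).acc=27  regs=<0,0>
  4: (0,1).acc=101  regs=<0,0>
  5: (0,0).acc=27  regs=<0,0>
  5: (0,1).acc=101  regs=<0,0>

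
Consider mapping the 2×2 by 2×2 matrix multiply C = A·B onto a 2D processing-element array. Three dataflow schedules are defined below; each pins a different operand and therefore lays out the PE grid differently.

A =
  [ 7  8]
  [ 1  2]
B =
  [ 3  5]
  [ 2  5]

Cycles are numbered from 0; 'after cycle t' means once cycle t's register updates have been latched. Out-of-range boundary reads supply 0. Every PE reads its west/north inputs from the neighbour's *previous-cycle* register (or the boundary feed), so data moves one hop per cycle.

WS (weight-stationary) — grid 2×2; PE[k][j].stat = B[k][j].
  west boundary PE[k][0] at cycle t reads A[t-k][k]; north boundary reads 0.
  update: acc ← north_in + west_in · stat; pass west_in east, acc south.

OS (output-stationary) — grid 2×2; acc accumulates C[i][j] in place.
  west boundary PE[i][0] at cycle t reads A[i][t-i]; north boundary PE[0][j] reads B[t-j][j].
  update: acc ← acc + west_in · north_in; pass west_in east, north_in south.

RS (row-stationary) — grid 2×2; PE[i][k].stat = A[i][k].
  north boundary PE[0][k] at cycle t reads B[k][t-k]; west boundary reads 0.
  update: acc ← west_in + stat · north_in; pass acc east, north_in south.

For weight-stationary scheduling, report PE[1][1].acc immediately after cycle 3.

PE[1][1].acc = 15

WS 2×2: PE[1][1] cycle-by-cycle (with neighbour feeds):
  t=0 PE[0][1]: acc=0 h=0 v=0
  t=0 PE[1][0]: acc=0 h=0 v=0
  t=0 PE[1][1]: acc=0 h=0 v=0
  t=1 PE[0][1]: acc=35 h=7 v=35
  t=1 PE[1][0]: acc=37 h=8 v=37
  t=1 PE[1][1]: acc=0 h=0 v=0
  t=2 PE[0][1]: acc=5 h=1 v=5
  t=2 PE[1][0]: acc=7 h=2 v=7
  t=2 PE[1][1]: acc=75 h=8 v=75
  t=3 PE[0][1]: acc=0 h=0 v=0
  t=3 PE[1][0]: acc=0 h=0 v=0
  t=3 PE[1][1]: acc=15 h=2 v=15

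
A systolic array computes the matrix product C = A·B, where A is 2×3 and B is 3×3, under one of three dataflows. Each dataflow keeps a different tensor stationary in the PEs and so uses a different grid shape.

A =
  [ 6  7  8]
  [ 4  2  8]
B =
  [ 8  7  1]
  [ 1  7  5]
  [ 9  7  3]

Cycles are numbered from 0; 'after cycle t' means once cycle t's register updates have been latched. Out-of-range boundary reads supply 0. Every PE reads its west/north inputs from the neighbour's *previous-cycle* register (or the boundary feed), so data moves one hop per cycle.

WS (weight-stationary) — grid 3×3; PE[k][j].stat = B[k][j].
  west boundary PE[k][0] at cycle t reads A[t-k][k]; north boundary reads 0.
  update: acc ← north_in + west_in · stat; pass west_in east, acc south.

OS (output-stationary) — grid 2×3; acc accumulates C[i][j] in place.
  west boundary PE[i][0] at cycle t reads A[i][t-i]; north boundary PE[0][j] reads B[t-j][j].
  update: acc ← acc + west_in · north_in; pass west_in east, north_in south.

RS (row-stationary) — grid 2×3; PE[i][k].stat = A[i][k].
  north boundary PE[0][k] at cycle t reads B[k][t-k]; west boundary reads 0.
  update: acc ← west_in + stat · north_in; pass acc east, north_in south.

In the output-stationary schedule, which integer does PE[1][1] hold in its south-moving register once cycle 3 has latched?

register = 7

OS (2×3). Following PE[1][1] plus its west/north inputs:
  [0] (0,1) acc=0 (h:0 v:0)
  [0] (1,0) acc=0 (h:0 v:0)
  [0] (1,1) acc=0 (h:0 v:0)
  [1] (0,1) acc=42 (h:6 v:7)
  [1] (1,0) acc=32 (h:4 v:8)
  [1] (1,1) acc=0 (h:0 v:0)
  [2] (0,1) acc=91 (h:7 v:7)
  [2] (1,0) acc=34 (h:2 v:1)
  [2] (1,1) acc=28 (h:4 v:7)
  [3] (0,1) acc=147 (h:8 v:7)
  [3] (1,0) acc=106 (h:8 v:9)
  [3] (1,1) acc=42 (h:2 v:7)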